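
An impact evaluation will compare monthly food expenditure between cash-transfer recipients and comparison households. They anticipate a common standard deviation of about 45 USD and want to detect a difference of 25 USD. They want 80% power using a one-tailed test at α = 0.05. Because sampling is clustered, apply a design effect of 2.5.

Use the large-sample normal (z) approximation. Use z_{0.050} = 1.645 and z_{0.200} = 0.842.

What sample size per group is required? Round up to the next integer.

n = 101 per group

n = (z_α + z_β)² · (σ₁² + σ₂²) / δ²
  = (1.645 + 0.842)² · (2·45² = 4050) / 25²
  = 6.1852 · 4050 / 625
  = 40.08
Design effect: 2.5 × 40.08 = 100.20.
Round up → n = 101 per group.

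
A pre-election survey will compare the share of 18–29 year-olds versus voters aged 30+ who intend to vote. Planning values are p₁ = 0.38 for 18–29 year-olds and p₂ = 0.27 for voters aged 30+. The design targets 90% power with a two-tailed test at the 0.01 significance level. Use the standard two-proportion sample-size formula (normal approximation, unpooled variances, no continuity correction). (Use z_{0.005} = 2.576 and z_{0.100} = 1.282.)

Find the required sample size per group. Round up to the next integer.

n = 533 per group

n = (z_{α/2} + z_β)² · [p₁(1−p₁) + p₂(1−p₂)] / (p₁ − p₂)²
  = (2.576 + 1.282)² · (0.38·0.62 + 0.27·0.73) / (0.11)²
  = (3.858)² · (0.2356 + 0.1971) / 0.0121
  = 14.8842 · 0.4327 / 0.0121
  = 532.26
Round up → n = 533 per group.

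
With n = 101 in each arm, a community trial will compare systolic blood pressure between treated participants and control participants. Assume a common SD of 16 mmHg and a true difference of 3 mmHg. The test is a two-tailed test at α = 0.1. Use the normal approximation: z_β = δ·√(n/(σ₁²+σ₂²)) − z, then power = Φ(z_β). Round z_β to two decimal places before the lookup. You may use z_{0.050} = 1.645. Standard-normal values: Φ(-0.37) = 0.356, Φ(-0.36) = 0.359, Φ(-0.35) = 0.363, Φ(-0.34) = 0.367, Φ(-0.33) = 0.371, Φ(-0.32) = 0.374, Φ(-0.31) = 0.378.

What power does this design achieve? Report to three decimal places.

Power ≈ 0.378

z_β = δ·√(n/(σ₁²+σ₂²)) − z_{α/2}
    = 3 · √(101/512) − 1.645
    = 3 · 0.44415 − 1.645
    = 1.3324 − 1.645 = -0.3126 → -0.31
Power = Φ(-0.31) = 0.378.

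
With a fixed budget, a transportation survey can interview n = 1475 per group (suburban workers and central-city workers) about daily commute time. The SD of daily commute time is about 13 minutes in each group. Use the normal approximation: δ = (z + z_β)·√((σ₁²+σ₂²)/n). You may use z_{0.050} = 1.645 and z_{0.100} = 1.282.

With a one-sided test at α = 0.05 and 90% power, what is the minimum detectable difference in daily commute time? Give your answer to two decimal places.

δ = (z_α + z_β) · √((σ₁²+σ₂²)/n)
  = (1.645 + 1.282) · √(338/1475)
  = 2.927 · √0.22915
  = 2.927 · 0.4787
  = 1.4012

Minimum detectable difference ≈ 1.40 minutes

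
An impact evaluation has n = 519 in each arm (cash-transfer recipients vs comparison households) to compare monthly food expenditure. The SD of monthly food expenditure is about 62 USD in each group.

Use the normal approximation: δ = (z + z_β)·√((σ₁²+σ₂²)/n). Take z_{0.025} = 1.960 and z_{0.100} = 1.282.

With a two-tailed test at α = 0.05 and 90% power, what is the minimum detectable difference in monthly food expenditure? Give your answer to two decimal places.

Minimum detectable difference ≈ 12.48 USD

δ = (z_{α/2} + z_β) · √((σ₁²+σ₂²)/n)
  = (1.960 + 1.282) · √(7688/519)
  = 3.242 · √14.8131
  = 3.242 · 3.8488
  = 12.4777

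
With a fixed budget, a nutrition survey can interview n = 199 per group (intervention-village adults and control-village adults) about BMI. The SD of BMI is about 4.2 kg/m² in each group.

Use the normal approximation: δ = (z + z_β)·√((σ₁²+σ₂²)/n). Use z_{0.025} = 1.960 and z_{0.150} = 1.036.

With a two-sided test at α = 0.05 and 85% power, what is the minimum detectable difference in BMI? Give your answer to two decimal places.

δ = (z_{α/2} + z_β) · √((σ₁²+σ₂²)/n)
  = (1.960 + 1.036) · √(35.28/199)
  = 2.996 · √0.17729
  = 2.996 · 0.4211
  = 1.2615

Minimum detectable difference ≈ 1.26 kg/m²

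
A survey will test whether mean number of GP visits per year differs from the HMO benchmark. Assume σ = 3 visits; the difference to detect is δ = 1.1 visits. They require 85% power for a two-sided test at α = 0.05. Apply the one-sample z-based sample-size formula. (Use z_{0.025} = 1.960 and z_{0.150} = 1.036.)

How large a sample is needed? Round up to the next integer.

n = (z_{α/2} + z_β)² · σ² / δ²
  = (1.960 + 1.036)² · 3² / 1.1²
  = 8.9760 · 9 / 1.21
  = 66.76
Round up → n = 67.

n = 67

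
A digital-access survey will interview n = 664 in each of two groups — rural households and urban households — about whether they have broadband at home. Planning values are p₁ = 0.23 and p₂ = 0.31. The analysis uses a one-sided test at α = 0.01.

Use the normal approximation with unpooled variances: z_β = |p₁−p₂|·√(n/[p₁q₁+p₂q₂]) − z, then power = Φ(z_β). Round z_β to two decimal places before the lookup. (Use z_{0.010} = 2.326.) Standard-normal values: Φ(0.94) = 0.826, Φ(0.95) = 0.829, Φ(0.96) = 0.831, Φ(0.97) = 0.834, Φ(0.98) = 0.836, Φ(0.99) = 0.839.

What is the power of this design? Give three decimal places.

z_β = |p₁−p₂|·√(n/[p₁q₁+p₂q₂]) − z_α
    = 0.08 · √(664/0.3910) − 2.326
    = 0.08 · 41.2093 − 2.326
    = 3.2967 − 2.326 = 0.9707 → 0.97
Power = Φ(0.97) = 0.834.

Power ≈ 0.834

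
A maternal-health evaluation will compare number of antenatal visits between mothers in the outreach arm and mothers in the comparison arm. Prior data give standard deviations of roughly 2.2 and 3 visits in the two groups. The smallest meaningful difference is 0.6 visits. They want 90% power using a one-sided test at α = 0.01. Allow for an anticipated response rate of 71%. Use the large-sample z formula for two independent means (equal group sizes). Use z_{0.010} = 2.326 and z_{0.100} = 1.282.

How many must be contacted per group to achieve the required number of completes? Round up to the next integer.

n = 705 per group

n = (z_α + z_β)² · (σ₁² + σ₂²) / δ²
  = (2.326 + 1.282)² · (2.2² + 3² = 13.84) / 0.6²
  = 13.0177 · 13.84 / 0.36
  = 500.46
Adjust for 71% response: 500.46 / 0.71 = 704.87.
Round up → n = 705 per group.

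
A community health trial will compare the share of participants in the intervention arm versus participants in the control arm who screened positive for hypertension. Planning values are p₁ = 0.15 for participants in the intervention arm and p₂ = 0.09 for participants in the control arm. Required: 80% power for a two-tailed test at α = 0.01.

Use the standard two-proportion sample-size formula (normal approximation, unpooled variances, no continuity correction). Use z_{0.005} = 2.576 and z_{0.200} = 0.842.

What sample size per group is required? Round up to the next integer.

n = (z_{α/2} + z_β)² · [p₁(1−p₁) + p₂(1−p₂)] / (p₁ − p₂)²
  = (2.576 + 0.842)² · (0.15·0.85 + 0.09·0.91) / (0.06)²
  = (3.418)² · (0.1275 + 0.0819) / 0.0036
  = 11.6827 · 0.2094 / 0.0036
  = 679.55
Round up → n = 680 per group.

n = 680 per group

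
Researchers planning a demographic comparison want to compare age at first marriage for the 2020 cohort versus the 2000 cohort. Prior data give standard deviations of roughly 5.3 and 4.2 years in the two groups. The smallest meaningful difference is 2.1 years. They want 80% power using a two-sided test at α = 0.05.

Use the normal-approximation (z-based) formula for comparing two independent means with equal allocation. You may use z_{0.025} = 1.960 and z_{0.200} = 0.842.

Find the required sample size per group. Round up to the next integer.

n = (z_{α/2} + z_β)² · (σ₁² + σ₂²) / δ²
  = (1.960 + 0.842)² · (5.3² + 4.2² = 45.73) / 2.1²
  = 7.8512 · 45.73 / 4.41
  = 81.41
Round up → n = 82 per group.

n = 82 per group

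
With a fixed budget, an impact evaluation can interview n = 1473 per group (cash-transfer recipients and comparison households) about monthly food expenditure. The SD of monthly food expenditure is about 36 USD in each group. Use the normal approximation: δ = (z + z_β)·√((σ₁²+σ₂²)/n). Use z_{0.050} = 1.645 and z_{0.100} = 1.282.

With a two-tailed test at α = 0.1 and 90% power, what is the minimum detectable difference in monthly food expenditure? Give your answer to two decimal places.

Minimum detectable difference ≈ 3.88 USD

δ = (z_{α/2} + z_β) · √((σ₁²+σ₂²)/n)
  = (1.645 + 1.282) · √(2592/1473)
  = 2.927 · √1.7597
  = 2.927 · 1.3265
  = 3.8827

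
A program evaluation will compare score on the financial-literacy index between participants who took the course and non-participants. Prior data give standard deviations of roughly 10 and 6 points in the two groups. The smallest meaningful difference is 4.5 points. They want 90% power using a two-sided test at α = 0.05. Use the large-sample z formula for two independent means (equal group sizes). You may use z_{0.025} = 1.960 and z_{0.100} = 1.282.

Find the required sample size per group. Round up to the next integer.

n = (z_{α/2} + z_β)² · (σ₁² + σ₂²) / δ²
  = (1.960 + 1.282)² · (10² + 6² = 136) / 4.5²
  = 10.5106 · 136 / 20.25
  = 70.59
Round up → n = 71 per group.

n = 71 per group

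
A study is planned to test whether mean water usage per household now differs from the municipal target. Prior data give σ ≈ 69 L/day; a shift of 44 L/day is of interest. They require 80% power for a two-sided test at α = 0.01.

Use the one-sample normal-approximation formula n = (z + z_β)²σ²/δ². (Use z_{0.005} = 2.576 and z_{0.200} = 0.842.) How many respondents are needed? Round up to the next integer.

n = 29

n = (z_{α/2} + z_β)² · σ² / δ²
  = (2.576 + 0.842)² · 69² / 44²
  = 11.6827 · 4761 / 1936
  = 28.73
Round up → n = 29.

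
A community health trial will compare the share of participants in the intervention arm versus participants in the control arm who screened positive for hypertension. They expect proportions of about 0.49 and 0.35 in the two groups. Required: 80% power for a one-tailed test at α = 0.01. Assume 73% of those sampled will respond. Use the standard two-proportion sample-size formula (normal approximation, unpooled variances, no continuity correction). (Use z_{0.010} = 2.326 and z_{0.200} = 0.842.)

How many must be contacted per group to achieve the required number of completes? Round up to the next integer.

n = (z_α + z_β)² · [p₁(1−p₁) + p₂(1−p₂)] / (p₁ − p₂)²
  = (2.326 + 0.842)² · (0.49·0.51 + 0.35·0.65) / (0.14)²
  = (3.168)² · (0.2499 + 0.2275) / 0.0196
  = 10.0362 · 0.4774 / 0.0196
  = 244.45
Adjust for 73% response: 244.45 / 0.73 = 334.87.
Round up → n = 335 per group.

n = 335 per group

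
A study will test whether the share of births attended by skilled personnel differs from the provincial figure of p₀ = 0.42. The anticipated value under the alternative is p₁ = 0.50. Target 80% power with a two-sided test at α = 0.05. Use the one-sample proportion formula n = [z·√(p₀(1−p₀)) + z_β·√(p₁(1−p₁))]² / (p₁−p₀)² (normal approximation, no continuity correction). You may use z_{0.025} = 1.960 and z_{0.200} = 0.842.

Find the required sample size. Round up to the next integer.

n = [z_{α/2}·√(p₀q₀) + z_β·√(p₁q₁)]² / (p₁ − p₀)²
  = [1.960·√(0.42·0.58) + 0.842·√(0.50·0.50)]² / (0.08)²
  = [1.960·0.4936 + 0.842·0.5000]² / 0.0064
  = [1.3884]² / 0.0064
  = 301.19
Round up → n = 302.

n = 302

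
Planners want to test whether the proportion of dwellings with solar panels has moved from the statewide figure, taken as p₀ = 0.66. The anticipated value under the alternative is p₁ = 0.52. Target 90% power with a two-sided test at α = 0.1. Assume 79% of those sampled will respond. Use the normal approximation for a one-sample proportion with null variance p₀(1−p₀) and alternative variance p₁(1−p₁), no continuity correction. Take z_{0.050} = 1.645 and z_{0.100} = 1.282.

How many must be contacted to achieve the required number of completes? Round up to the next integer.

n = 131

n = [z_{α/2}·√(p₀q₀) + z_β·√(p₁q₁)]² / (p₁ − p₀)²
  = [1.645·√(0.66·0.34) + 1.282·√(0.52·0.48)]² / (-0.14)²
  = [1.645·0.4737 + 1.282·0.4996]² / 0.0196
  = [1.4197]² / 0.0196
  = 102.84
Adjust for 79% response: 102.84 / 0.79 = 130.18.
Round up → n = 131.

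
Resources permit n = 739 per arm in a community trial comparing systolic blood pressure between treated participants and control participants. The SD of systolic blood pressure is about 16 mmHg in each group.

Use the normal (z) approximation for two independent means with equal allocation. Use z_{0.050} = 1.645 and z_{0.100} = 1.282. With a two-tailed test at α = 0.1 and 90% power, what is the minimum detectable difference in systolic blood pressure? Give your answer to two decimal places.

Minimum detectable difference ≈ 2.44 mmHg

δ = (z_{α/2} + z_β) · √((σ₁²+σ₂²)/n)
  = (1.645 + 1.282) · √(512/739)
  = 2.927 · √0.69283
  = 2.927 · 0.8324
  = 2.4363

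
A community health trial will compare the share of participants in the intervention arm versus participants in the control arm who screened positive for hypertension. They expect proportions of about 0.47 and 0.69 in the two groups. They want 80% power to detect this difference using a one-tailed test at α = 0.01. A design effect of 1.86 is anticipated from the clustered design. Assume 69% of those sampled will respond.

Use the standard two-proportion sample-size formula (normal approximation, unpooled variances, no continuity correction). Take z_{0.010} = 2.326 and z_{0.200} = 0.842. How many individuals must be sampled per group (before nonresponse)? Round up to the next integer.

n = (z_α + z_β)² · [p₁(1−p₁) + p₂(1−p₂)] / (p₁ − p₂)²
  = (2.326 + 0.842)² · (0.47·0.53 + 0.69·0.31) / (-0.22)²
  = (3.168)² · (0.2491 + 0.2139) / 0.0484
  = 10.0362 · 0.4630 / 0.0484
  = 96.01
Design effect: 1.86 × 96.01 = 178.57.
Adjust for 69% response: 178.57 / 0.69 = 258.80.
Round up → n = 259 per group.

n = 259 per group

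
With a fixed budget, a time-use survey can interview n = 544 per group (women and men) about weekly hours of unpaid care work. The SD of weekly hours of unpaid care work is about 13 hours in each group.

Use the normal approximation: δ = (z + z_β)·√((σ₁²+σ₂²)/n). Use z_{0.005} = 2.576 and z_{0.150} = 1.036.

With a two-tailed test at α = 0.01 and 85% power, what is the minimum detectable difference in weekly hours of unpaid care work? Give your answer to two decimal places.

δ = (z_{α/2} + z_β) · √((σ₁²+σ₂²)/n)
  = (2.576 + 1.036) · √(338/544)
  = 3.612 · √0.62132
  = 3.612 · 0.7882
  = 2.8471

Minimum detectable difference ≈ 2.85 hours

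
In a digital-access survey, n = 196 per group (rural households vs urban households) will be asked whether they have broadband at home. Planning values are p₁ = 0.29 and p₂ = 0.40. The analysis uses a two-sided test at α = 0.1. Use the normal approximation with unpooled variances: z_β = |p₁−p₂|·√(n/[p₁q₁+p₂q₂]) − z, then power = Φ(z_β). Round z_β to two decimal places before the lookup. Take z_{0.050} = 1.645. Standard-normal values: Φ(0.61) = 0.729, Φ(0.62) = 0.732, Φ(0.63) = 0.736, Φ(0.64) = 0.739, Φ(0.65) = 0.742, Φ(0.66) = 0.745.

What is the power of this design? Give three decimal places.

Power ≈ 0.745

z_β = |p₁−p₂|·√(n/[p₁q₁+p₂q₂]) − z_{α/2}
    = 0.11 · √(196/0.4459) − 1.645
    = 0.11 · 20.9657 − 1.645
    = 2.3062 − 1.645 = 0.6612 → 0.66
Power = Φ(0.66) = 0.745.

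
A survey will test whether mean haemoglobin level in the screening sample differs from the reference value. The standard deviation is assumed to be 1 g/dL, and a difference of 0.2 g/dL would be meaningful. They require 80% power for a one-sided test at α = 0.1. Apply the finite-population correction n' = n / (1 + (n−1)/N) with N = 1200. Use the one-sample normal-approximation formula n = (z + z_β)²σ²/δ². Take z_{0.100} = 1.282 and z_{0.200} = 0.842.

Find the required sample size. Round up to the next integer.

n = 104

n = (z_α + z_β)² · σ² / δ²
  = (1.282 + 0.842)² · 1² / 0.2²
  = 4.5114 · 1 / 0.04
  = 112.78
Finite-population correction (N = 1200): 112.78 / (1 + (112.78 − 1)/1200) = 103.17.
Round up → n = 104.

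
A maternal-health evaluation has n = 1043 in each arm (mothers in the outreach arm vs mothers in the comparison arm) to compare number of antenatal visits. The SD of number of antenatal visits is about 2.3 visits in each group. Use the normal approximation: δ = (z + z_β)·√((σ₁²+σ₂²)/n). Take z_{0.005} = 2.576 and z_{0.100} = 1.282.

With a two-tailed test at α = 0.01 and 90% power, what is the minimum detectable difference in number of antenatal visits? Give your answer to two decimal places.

Minimum detectable difference ≈ 0.39 visits

δ = (z_{α/2} + z_β) · √((σ₁²+σ₂²)/n)
  = (2.576 + 1.282) · √(10.58/1043)
  = 3.858 · √0.01014
  = 3.858 · 0.1007
  = 0.3886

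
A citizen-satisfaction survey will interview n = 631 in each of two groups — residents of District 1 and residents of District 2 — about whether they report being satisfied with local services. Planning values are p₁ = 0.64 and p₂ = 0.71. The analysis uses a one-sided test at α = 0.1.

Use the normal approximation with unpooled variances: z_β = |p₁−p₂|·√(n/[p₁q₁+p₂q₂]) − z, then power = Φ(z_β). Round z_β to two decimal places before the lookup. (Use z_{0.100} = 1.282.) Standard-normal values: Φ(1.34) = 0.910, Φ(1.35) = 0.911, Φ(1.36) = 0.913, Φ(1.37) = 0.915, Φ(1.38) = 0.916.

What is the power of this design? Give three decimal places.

z_β = |p₁−p₂|·√(n/[p₁q₁+p₂q₂]) − z_α
    = 0.07 · √(631/0.4363) − 1.282
    = 0.07 · 38.0296 − 1.282
    = 2.6621 − 1.282 = 1.3801 → 1.38
Power = Φ(1.38) = 0.916.

Power ≈ 0.916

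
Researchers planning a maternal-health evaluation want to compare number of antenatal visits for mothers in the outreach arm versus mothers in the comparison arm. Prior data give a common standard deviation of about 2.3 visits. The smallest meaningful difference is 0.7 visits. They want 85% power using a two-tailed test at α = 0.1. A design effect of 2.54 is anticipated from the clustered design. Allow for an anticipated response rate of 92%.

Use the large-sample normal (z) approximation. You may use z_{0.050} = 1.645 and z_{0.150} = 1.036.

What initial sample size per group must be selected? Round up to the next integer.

n = 429 per group

n = (z_{α/2} + z_β)² · (σ₁² + σ₂²) / δ²
  = (1.645 + 1.036)² · (2·2.3² = 10.58) / 0.7²
  = 7.1878 · 10.58 / 0.49
  = 155.20
Design effect: 2.54 × 155.20 = 394.20.
Adjust for 92% response: 394.20 / 0.92 = 428.48.
Round up → n = 429 per group.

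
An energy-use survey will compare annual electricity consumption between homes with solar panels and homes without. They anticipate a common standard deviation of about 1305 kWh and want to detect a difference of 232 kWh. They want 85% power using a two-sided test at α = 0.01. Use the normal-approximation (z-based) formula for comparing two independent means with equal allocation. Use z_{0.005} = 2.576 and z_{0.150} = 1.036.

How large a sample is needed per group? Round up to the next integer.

n = (z_{α/2} + z_β)² · (σ₁² + σ₂²) / δ²
  = (2.576 + 1.036)² · (2·1305² = 3406050) / 232²
  = 13.0465 · 3406050 / 53824
  = 825.60
Round up → n = 826 per group.

n = 826 per group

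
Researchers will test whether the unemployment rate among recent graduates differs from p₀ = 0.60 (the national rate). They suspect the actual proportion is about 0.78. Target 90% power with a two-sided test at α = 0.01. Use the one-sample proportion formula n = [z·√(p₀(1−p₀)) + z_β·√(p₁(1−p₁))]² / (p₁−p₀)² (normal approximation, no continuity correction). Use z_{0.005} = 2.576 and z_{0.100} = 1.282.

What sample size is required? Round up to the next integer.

n = 100

n = [z_{α/2}·√(p₀q₀) + z_β·√(p₁q₁)]² / (p₁ − p₀)²
  = [2.576·√(0.60·0.40) + 1.282·√(0.78·0.22)]² / (0.18)²
  = [2.576·0.4899 + 1.282·0.4142]² / 0.0324
  = [1.7930]² / 0.0324
  = 99.23
Round up → n = 100.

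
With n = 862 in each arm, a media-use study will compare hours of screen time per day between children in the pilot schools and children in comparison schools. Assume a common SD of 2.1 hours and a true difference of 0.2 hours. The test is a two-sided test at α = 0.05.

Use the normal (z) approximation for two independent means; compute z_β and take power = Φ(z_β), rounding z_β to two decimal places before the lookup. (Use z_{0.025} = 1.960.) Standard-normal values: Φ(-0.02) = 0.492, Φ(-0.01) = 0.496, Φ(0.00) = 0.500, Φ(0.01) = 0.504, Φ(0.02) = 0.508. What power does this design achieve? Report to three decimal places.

z_β = δ·√(n/(σ₁²+σ₂²)) − z_{α/2}
    = 0.2 · √(862/8.82) − 1.960
    = 0.2 · 9.88597 − 1.960
    = 1.9772 − 1.960 = 0.0172 → 0.02
Power = Φ(0.02) = 0.508.

Power ≈ 0.508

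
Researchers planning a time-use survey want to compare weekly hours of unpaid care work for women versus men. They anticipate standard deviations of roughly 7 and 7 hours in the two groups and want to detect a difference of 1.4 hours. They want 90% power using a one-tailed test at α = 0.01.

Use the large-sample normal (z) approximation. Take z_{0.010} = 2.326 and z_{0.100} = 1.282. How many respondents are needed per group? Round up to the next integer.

n = (z_α + z_β)² · (σ₁² + σ₂²) / δ²
  = (2.326 + 1.282)² · (7² + 7² = 98) / 1.4²
  = 13.0177 · 98 / 1.96
  = 650.88
Round up → n = 651 per group.

n = 651 per group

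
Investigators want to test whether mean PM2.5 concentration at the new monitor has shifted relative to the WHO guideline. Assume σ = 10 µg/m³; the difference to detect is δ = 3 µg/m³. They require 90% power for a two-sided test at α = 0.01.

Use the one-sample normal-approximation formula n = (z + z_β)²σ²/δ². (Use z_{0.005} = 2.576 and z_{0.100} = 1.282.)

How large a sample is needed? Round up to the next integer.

n = 166

n = (z_{α/2} + z_β)² · σ² / δ²
  = (2.576 + 1.282)² · 10² / 3²
  = 14.8842 · 100 / 9
  = 165.38
Round up → n = 166.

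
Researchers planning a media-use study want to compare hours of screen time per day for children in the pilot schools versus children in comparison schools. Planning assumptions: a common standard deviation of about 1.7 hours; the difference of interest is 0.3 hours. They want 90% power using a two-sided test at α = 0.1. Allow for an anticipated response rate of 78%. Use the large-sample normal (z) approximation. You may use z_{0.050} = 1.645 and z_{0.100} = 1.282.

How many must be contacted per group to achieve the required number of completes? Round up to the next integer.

n = (z_{α/2} + z_β)² · (σ₁² + σ₂²) / δ²
  = (1.645 + 1.282)² · (2·1.7² = 5.78) / 0.3²
  = 8.5673 · 5.78 / 0.09
  = 550.21
Adjust for 78% response: 550.21 / 0.78 = 705.40.
Round up → n = 706 per group.

n = 706 per group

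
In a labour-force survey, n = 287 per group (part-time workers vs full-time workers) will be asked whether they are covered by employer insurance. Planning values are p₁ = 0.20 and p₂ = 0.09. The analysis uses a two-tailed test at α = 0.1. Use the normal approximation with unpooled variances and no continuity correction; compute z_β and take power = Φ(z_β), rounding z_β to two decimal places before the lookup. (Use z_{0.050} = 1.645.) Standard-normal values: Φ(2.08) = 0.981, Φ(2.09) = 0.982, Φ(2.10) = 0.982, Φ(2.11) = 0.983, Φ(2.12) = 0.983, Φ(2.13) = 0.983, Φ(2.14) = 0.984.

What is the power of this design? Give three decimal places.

Power ≈ 0.984

z_β = |p₁−p₂|·√(n/[p₁q₁+p₂q₂]) − z_{α/2}
    = 0.11 · √(287/0.2419) − 1.645
    = 0.11 · 34.4447 − 1.645
    = 3.7889 − 1.645 = 2.1439 → 2.14
Power = Φ(2.14) = 0.984.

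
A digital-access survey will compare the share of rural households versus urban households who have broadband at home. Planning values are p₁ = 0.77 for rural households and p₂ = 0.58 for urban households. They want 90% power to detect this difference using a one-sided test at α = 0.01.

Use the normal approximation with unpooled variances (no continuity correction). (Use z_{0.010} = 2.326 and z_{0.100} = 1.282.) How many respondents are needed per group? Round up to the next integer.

n = 152 per group

n = (z_α + z_β)² · [p₁(1−p₁) + p₂(1−p₂)] / (p₁ − p₂)²
  = (2.326 + 1.282)² · (0.77·0.23 + 0.58·0.42) / (0.19)²
  = (3.608)² · (0.1771 + 0.2436) / 0.0361
  = 13.0177 · 0.4207 / 0.0361
  = 151.70
Round up → n = 152 per group.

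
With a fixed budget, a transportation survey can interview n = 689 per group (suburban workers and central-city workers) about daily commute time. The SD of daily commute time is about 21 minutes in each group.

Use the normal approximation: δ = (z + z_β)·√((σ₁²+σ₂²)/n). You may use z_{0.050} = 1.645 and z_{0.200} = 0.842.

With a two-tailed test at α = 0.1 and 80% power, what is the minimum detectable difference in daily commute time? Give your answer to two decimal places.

δ = (z_{α/2} + z_β) · √((σ₁²+σ₂²)/n)
  = (1.645 + 0.842) · √(882/689)
  = 2.487 · √1.2801
  = 2.487 · 1.1314
  = 2.8138

Minimum detectable difference ≈ 2.81 minutes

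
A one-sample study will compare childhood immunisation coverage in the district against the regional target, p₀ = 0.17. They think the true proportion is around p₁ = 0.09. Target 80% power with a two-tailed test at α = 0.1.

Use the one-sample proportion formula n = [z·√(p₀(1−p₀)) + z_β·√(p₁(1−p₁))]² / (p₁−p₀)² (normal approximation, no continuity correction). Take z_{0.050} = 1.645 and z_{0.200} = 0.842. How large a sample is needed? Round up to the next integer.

n = [z_{α/2}·√(p₀q₀) + z_β·√(p₁q₁)]² / (p₁ − p₀)²
  = [1.645·√(0.17·0.83) + 0.842·√(0.09·0.91)]² / (-0.08)²
  = [1.645·0.3756 + 0.842·0.2862]² / 0.0064
  = [0.8589]² / 0.0064
  = 115.26
Round up → n = 116.

n = 116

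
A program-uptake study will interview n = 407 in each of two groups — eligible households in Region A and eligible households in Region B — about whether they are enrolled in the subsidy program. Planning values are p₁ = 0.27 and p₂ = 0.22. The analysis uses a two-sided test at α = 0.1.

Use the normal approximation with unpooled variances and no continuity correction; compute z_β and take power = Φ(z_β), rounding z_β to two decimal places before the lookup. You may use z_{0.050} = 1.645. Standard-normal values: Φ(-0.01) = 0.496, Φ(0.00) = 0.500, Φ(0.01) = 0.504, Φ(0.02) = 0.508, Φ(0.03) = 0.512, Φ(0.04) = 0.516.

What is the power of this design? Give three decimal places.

Power ≈ 0.508

z_β = |p₁−p₂|·√(n/[p₁q₁+p₂q₂]) − z_{α/2}
    = 0.05 · √(407/0.3687) − 1.645
    = 0.05 · 33.2247 − 1.645
    = 1.6612 − 1.645 = 0.0162 → 0.02
Power = Φ(0.02) = 0.508.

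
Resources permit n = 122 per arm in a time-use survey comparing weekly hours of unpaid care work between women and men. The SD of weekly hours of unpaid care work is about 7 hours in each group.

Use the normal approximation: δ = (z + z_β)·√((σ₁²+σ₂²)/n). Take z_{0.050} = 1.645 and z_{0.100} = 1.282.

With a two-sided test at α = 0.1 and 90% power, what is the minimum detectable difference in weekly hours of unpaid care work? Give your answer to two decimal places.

δ = (z_{α/2} + z_β) · √((σ₁²+σ₂²)/n)
  = (1.645 + 1.282) · √(98/122)
  = 2.927 · √0.80328
  = 2.927 · 0.8963
  = 2.6233

Minimum detectable difference ≈ 2.62 hours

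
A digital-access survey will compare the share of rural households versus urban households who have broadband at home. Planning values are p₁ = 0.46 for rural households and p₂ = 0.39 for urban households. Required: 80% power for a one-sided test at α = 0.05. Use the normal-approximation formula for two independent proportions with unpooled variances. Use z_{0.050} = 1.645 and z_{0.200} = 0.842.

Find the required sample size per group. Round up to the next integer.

n = (z_α + z_β)² · [p₁(1−p₁) + p₂(1−p₂)] / (p₁ − p₂)²
  = (1.645 + 0.842)² · (0.46·0.54 + 0.39·0.61) / (0.07)²
  = (2.487)² · (0.2484 + 0.2379) / 0.0049
  = 6.1852 · 0.4863 / 0.0049
  = 613.85
Round up → n = 614 per group.

n = 614 per group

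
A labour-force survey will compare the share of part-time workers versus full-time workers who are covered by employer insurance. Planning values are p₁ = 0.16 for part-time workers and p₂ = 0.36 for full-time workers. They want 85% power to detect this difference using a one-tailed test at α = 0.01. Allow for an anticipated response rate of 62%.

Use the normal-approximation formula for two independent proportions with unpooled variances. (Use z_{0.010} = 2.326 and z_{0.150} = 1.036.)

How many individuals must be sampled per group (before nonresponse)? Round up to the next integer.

n = 167 per group

n = (z_α + z_β)² · [p₁(1−p₁) + p₂(1−p₂)] / (p₁ − p₂)²
  = (2.326 + 1.036)² · (0.16·0.84 + 0.36·0.64) / (-0.20)²
  = (3.362)² · (0.1344 + 0.2304) / 0.0400
  = 11.3030 · 0.3648 / 0.0400
  = 103.08
Adjust for 62% response: 103.08 / 0.62 = 166.26.
Round up → n = 167 per group.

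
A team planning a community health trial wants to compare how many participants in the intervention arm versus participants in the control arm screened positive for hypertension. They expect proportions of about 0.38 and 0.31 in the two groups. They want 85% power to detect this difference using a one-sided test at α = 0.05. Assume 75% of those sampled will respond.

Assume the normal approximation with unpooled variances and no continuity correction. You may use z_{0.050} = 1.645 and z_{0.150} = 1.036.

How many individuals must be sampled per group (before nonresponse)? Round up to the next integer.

n = (z_α + z_β)² · [p₁(1−p₁) + p₂(1−p₂)] / (p₁ − p₂)²
  = (1.645 + 1.036)² · (0.38·0.62 + 0.31·0.69) / (0.07)²
  = (2.681)² · (0.2356 + 0.2139) / 0.0049
  = 7.1878 · 0.4495 / 0.0049
  = 659.37
Adjust for 75% response: 659.37 / 0.75 = 879.16.
Round up → n = 880 per group.

n = 880 per group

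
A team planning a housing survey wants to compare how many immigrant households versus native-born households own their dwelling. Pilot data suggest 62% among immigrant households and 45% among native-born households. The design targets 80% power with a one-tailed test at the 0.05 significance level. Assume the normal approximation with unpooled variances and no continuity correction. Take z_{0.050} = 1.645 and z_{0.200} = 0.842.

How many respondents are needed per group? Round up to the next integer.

n = 104 per group

n = (z_α + z_β)² · [p₁(1−p₁) + p₂(1−p₂)] / (p₁ − p₂)²
  = (1.645 + 0.842)² · (0.62·0.38 + 0.45·0.55) / (0.17)²
  = (2.487)² · (0.2356 + 0.2475) / 0.0289
  = 6.1852 · 0.4831 / 0.0289
  = 103.39
Round up → n = 104 per group.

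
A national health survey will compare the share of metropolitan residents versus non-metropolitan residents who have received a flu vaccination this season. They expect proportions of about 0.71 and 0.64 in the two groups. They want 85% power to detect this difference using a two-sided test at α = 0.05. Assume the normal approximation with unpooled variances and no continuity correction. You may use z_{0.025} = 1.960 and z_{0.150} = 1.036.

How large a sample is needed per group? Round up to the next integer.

n = (z_{α/2} + z_β)² · [p₁(1−p₁) + p₂(1−p₂)] / (p₁ − p₂)²
  = (1.960 + 1.036)² · (0.71·0.29 + 0.64·0.36) / (0.07)²
  = (2.996)² · (0.2059 + 0.2304) / 0.0049
  = 8.9760 · 0.4363 / 0.0049
  = 799.23
Round up → n = 800 per group.

n = 800 per group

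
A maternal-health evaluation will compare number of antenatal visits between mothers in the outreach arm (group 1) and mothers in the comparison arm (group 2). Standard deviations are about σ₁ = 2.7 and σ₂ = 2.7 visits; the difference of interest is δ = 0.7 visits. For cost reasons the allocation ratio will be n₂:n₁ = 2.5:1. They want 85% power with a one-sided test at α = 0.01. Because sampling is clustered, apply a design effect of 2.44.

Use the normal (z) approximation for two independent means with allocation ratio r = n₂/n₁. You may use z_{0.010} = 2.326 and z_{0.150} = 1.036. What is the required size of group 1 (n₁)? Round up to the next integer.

n₁ = 575

n₁ = (z_α + z_β)² · (σ₁² + σ₂²/r) / δ²
   = (2.326 + 1.036)² · (2.7² + 2.7²/2.5) / 0.7²
   = 11.3030 · (7.29 + 2.916) / 0.49
   = 11.3030 · 10.206 / 0.49
   = 235.43
Design effect: 2.44 × 235.43 = 574.44.
Round up → n₁ = 575; n₂ = r·n₁ = 2.5 × 575 = 1438.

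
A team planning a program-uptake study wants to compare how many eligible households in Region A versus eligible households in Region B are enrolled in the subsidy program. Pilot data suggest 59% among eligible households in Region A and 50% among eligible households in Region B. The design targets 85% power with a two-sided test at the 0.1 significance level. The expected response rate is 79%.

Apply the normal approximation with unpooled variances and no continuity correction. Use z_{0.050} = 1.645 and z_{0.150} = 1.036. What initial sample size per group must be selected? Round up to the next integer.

n = 553 per group

n = (z_{α/2} + z_β)² · [p₁(1−p₁) + p₂(1−p₂)] / (p₁ − p₂)²
  = (1.645 + 1.036)² · (0.59·0.41 + 0.50·0.50) / (0.09)²
  = (2.681)² · (0.2419 + 0.2500) / 0.0081
  = 7.1878 · 0.4919 / 0.0081
  = 436.50
Adjust for 79% response: 436.50 / 0.79 = 552.53.
Round up → n = 553 per group.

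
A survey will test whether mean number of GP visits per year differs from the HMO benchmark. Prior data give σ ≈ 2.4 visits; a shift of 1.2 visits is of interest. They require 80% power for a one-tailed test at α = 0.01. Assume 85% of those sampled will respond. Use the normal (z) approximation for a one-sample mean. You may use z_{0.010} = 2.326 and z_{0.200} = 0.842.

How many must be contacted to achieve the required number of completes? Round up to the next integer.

n = 48

n = (z_α + z_β)² · σ² / δ²
  = (2.326 + 0.842)² · 2.4² / 1.2²
  = 10.0362 · 5.76 / 1.44
  = 40.14
Adjust for 85% response: 40.14 / 0.85 = 47.23.
Round up → n = 48.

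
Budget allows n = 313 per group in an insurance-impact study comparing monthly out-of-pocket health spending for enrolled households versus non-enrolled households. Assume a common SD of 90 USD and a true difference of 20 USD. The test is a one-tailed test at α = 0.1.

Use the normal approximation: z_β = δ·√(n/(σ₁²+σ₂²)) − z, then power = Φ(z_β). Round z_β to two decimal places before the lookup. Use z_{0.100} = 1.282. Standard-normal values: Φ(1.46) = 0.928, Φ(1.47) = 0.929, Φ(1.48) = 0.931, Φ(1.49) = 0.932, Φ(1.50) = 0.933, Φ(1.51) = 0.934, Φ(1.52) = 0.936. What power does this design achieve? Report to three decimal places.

Power ≈ 0.933

z_β = δ·√(n/(σ₁²+σ₂²)) − z_α
    = 20 · √(313/16200) − 1.282
    = 20 · 0.13900 − 1.282
    = 2.7800 − 1.282 = 1.4980 → 1.50
Power = Φ(1.50) = 0.933.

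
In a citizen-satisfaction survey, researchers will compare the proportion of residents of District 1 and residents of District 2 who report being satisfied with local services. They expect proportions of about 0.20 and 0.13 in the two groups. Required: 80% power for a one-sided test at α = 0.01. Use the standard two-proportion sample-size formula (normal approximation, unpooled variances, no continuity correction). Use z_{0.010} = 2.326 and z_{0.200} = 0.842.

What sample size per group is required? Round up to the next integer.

n = (z_α + z_β)² · [p₁(1−p₁) + p₂(1−p₂)] / (p₁ − p₂)²
  = (2.326 + 0.842)² · (0.20·0.80 + 0.13·0.87) / (0.07)²
  = (3.168)² · (0.1600 + 0.1131) / 0.0049
  = 10.0362 · 0.2731 / 0.0049
  = 559.37
Round up → n = 560 per group.

n = 560 per group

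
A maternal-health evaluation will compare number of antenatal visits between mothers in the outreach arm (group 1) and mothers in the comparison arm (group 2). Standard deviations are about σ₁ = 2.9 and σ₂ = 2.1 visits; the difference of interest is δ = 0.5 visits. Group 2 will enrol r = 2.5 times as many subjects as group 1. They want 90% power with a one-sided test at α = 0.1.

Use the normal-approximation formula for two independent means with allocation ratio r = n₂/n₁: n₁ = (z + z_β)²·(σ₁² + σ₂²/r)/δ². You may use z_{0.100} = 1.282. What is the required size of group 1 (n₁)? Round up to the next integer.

n₁ = (z_α + z_β)² · (σ₁² + σ₂²/r) / δ²
   = (1.282 + 1.282)² · (2.9² + 2.1²/2.5) / 0.5²
   = 6.5741 · (8.41 + 1.764) / 0.25
   = 6.5741 · 10.174 / 0.25
   = 267.54
Round up → n₁ = 268; n₂ = r·n₁ = 2.5 × 268 = 670.

n₁ = 268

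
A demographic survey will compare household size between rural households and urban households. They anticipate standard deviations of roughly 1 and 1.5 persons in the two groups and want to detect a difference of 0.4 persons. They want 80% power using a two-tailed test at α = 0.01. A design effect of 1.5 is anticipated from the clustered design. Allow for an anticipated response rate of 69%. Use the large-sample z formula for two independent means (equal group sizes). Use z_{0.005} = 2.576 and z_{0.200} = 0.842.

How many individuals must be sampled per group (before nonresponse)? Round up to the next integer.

n = (z_{α/2} + z_β)² · (σ₁² + σ₂²) / δ²
  = (2.576 + 0.842)² · (1² + 1.5² = 3.25) / 0.4²
  = 11.6827 · 3.25 / 0.16
  = 237.31
Design effect: 1.5 × 237.31 = 355.96.
Adjust for 69% response: 355.96 / 0.69 = 515.88.
Round up → n = 516 per group.

n = 516 per group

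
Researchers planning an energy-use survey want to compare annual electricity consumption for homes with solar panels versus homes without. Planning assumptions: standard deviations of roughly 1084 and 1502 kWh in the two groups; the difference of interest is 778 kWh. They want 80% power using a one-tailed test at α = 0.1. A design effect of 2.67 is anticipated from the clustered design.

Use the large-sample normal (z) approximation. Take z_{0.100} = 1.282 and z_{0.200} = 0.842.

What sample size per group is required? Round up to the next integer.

n = 69 per group

n = (z_α + z_β)² · (σ₁² + σ₂²) / δ²
  = (1.282 + 0.842)² · (1084² + 1502² = 3431060) / 778²
  = 4.5114 · 3431060 / 605284
  = 25.57
Design effect: 2.67 × 25.57 = 68.28.
Round up → n = 69 per group.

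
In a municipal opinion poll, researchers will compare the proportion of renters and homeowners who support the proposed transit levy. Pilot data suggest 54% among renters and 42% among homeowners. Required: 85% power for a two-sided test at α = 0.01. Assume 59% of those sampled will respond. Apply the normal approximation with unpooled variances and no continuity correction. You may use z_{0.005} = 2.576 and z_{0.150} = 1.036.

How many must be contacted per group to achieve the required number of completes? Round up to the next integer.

n = 756 per group

n = (z_{α/2} + z_β)² · [p₁(1−p₁) + p₂(1−p₂)] / (p₁ − p₂)²
  = (2.576 + 1.036)² · (0.54·0.46 + 0.42·0.58) / (0.12)²
  = (3.612)² · (0.2484 + 0.2436) / 0.0144
  = 13.0465 · 0.4920 / 0.0144
  = 445.76
Adjust for 59% response: 445.76 / 0.59 = 755.52.
Round up → n = 756 per group.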